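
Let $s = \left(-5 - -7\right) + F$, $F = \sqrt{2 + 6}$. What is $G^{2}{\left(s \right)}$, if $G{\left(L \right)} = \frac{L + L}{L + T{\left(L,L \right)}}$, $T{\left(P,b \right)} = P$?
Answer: $1$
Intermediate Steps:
$F = 2 \sqrt{2}$ ($F = \sqrt{8} = 2 \sqrt{2} \approx 2.8284$)
$s = 2 + 2 \sqrt{2}$ ($s = \left(-5 - -7\right) + 2 \sqrt{2} = \left(-5 + 7\right) + 2 \sqrt{2} = 2 + 2 \sqrt{2} \approx 4.8284$)
$G{\left(L \right)} = 1$ ($G{\left(L \right)} = \frac{L + L}{L + L} = \frac{2 L}{2 L} = 2 L \frac{1}{2 L} = 1$)
$G^{2}{\left(s \right)} = 1^{2} = 1$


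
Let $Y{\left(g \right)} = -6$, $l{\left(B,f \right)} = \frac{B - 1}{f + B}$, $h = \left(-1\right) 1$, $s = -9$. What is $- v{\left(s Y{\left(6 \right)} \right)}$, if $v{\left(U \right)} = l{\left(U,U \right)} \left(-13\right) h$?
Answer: $- \frac{689}{108} \approx -6.3796$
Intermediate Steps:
$h = -1$
$l{\left(B,f \right)} = \frac{-1 + B}{B + f}$
$v{\left(U \right)} = \frac{13 \left(-1 + U\right)}{2 U}$ ($v{\left(U \right)} = \frac{-1 + U}{U + U} \left(-13\right) \left(-1\right) = \frac{-1 + U}{2 U} \left(-13\right) \left(-1\right) = - \frac{13 \left(-1 + U\right)}{2 U} \left(-1\right) = \frac{13 \left(-1 + U\right)}{2 U}$)
$- v{\left(s Y{\left(6 \right)} \right)} = - \frac{13 \left(-1 - -54\right)}{2 \left(\left(-9\right) \left(-6\right)\right)} = - \frac{13 \left(-1 + 54\right)}{2 \cdot 54} = - \frac{13 \cdot 53}{2 \cdot 54} = \left(-1\right) \frac{689}{108} = - \frac{689}{108}$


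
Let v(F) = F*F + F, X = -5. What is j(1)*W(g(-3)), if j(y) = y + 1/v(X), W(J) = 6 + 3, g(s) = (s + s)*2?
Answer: 189/20 ≈ 9.4500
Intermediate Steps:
v(F) = F + F**2 (v(F) = F**2 + F = F + F**2)
g(s) = 4*s (g(s) = (2*s)*2 = 4*s)
W(J) = 9
j(y) = 1/20 + y (j(y) = y + 1/(-5*(1 - 5)) = y + 1/(-5*(-4)) = y + 1/20 = 1/20 + y)
j(1)*W(g(-3)) = (1/20 + 1)*9 = (21/20)*9 = 189/20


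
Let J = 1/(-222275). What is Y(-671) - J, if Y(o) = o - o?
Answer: 1/222275 ≈ 4.4989e-6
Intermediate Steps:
J = -1/222275 ≈ -4.4989e-6
Y(o) = 0
Y(-671) - J = 0 - 1*(-1/222275) = 0 + 1/222275 = 1/222275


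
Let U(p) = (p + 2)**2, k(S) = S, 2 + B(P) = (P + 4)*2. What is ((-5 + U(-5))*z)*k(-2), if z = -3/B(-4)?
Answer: -12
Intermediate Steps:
B(P) = 6 + 2*P (B(P) = -2 + (P + 4)*2 = -2 + (4 + P)*2 = -2 + (8 + 2*P) = 6 + 2*P)
U(p) = (2 + p)**2
z = 3/2 (z = -3/(6 + 2*(-4)) = -3/(6 - 8) = -3/(-2) = -3*(-1/2) = 3/2 ≈ 1.5000)
((-5 + U(-5))*z)*k(-2) = ((-5 + (2 - 5)**2)*(3/2))*(-2) = ((-5 + (-3)**2)*(3/2))*(-2) = ((-5 + 9)*(3/2))*(-2) = (4*(3/2))*(-2) = 6*(-2) = -12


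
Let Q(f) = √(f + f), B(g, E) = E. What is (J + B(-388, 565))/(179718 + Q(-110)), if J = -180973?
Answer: -184219119/183514544 + 22551*I*√55/2018659984 ≈ -1.0038 + 8.2848e-5*I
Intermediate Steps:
Q(f) = √2*√f (Q(f) = √(2*f) = √2*√f)
(J + B(-388, 565))/(179718 + Q(-110)) = (-180973 + 565)/(179718 + √2*√(-110)) = -180408/(179718 + √2*(I*√110)) = -180408/(179718 + 2*I*√55)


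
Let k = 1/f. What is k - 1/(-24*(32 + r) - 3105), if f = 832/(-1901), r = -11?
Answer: -6859877/3002688 ≈ -2.2846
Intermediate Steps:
f = -832/1901 (f = 832*(-1/1901) = -832/1901 ≈ -0.43766)
k = -1901/832 (k = 1/(-832/1901) = -1901/832 ≈ -2.2849)
k - 1/(-24*(32 + r) - 3105) = -1901/832 - 1/(-24*(32 - 11) - 3105) = -1901/832 - 1/(-24*21 - 3105) = -1901/832 - 1/(-504 - 3105) = -1901/832 - 1/(-3609) = -1901/832 - 1*(-1/3609) = -1901/832 + 1/3609 = -6859877/3002688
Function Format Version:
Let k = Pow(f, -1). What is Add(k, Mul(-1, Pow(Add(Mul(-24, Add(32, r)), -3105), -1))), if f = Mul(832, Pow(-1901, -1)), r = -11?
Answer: Rational(-6859877, 3002688) ≈ -2.2846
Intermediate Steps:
f = Rational(-832, 1901) (f = Mul(832, Rational(-1, 1901)) = Rational(-832, 1901) ≈ -0.43766)
k = Rational(-1901, 832) (k = Pow(Rational(-832, 1901), -1) = Rational(-1901, 832) ≈ -2.2849)
Add(k, Mul(-1, Pow(Add(Mul(-24, Add(32, r)), -3105), -1))) = Add(Rational(-1901, 832), Mul(-1, Pow(Add(Mul(-24, Add(32, -11)), -3105), -1))) = Add(Rational(-1901, 832), Mul(-1, Pow(Add(Mul(-24, 21), -3105), -1))) = Add(Rational(-1901, 832), Mul(-1, Pow(Add(-504, -3105), -1))) = Add(Rational(-1901, 832), Mul(-1, Pow(-3609, -1))) = Add(Rational(-1901, 832), Mul(-1, Rational(-1, 3609))) = Add(Rational(-1901, 832), Rational(1, 3609)) = Rational(-6859877, 3002688)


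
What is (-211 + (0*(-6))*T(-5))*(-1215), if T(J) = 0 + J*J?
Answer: 256365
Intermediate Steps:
T(J) = J² (T(J) = 0 + J² = J²)
(-211 + (0*(-6))*T(-5))*(-1215) = (-211 + (0*(-6))*(-5)²)*(-1215) = (-211 + 0*25)*(-1215) = (-211 + 0)*(-1215) = -211*(-1215) = 256365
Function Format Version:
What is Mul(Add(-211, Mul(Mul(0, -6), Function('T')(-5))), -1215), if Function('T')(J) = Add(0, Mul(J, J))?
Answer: 256365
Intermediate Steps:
Function('T')(J) = Pow(J, 2) (Function('T')(J) = Add(0, Pow(J, 2)) = Pow(J, 2))
Mul(Add(-211, Mul(Mul(0, -6), Function('T')(-5))), -1215) = Mul(Add(-211, Mul(Mul(0, -6), Pow(-5, 2))), -1215) = Mul(Add(-211, Mul(0, 25)), -1215) = Mul(Add(-211, 0), -1215) = Mul(-211, -1215) = 256365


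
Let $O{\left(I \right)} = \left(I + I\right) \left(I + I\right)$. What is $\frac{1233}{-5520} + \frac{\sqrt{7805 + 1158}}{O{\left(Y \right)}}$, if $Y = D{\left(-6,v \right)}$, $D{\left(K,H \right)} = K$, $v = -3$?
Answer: $- \frac{411}{1840} + \frac{\sqrt{8963}}{144} \approx 0.43408$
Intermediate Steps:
$Y = -6$
$O{\left(I \right)} = 4 I^{2}$ ($O{\left(I \right)} = 2 I 2 I = 4 I^{2}$)
$\frac{1233}{-5520} + \frac{\sqrt{7805 + 1158}}{O{\left(Y \right)}} = \frac{1233}{-5520} + \frac{\sqrt{7805 + 1158}}{4 \left(-6\right)^{2}} = 1233 \left(- \frac{1}{5520}\right) + \frac{\sqrt{8963}}{4 \cdot 36} = - \frac{411}{1840} + \frac{\sqrt{8963}}{144}$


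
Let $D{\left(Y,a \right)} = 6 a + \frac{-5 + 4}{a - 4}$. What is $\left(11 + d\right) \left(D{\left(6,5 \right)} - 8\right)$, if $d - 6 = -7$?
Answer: $210$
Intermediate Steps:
$D{\left(Y,a \right)} = - \frac{1}{-4 + a} + 6 a$ ($D{\left(Y,a \right)} = 6 a - \frac{1}{-4 + a} = - \frac{1}{-4 + a} + 6 a$)
$d = -1$ ($d = 6 - 7 = -1$)
$\left(11 + d\right) \left(D{\left(6,5 \right)} - 8\right) = \left(11 - 1\right) \left(\frac{-1 - 120 + 6 \cdot 5^{2}}{-4 + 5} - 8\right) = 10 \left(\frac{-1 - 120 + 6 \cdot 25}{1} - 8\right) = 10 \left(1 \left(-1 - 120 + 150\right) - 8\right) = 10 \left(1 \cdot 29 - 8\right) = 10 \left(29 - 8\right) = 10 \cdot 21 = 210$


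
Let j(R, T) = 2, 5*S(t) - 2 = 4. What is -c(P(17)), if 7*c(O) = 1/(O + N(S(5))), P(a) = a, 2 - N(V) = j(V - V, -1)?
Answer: -1/119 ≈ -0.0084034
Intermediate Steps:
S(t) = 6/5 (S(t) = 2/5 + (1/5)*4 = 2/5 + 4/5 = 6/5)
N(V) = 0 (N(V) = 2 - 1*2 = 2 - 2 = 0)
c(O) = 1/(7*O) (c(O) = 1/(7*(O + 0)) = 1/(7*O))
-c(P(17)) = -1/(7*17) = -1*1/119 = -1/119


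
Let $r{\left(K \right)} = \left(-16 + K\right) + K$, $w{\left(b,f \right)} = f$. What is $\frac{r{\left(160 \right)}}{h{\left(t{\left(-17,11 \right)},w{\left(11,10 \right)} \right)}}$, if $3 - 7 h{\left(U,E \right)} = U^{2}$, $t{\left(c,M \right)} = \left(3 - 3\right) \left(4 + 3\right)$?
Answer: $\frac{2128}{3} \approx 709.33$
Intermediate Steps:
$t{\left(c,M \right)} = 0$ ($t{\left(c,M \right)} = \left(3 - 3\right) 7 = 0 \cdot 7 = 0$)
$h{\left(U,E \right)} = \frac{3}{7} - \frac{U^{2}}{7}$
$r{\left(K \right)} = -16 + 2 K$
$\frac{r{\left(160 \right)}}{h{\left(t{\left(-17,11 \right)},w{\left(11,10 \right)} \right)}} = \frac{-16 + 2 \cdot 160}{\frac{3}{7} - \frac{0^{2}}{7}} = \frac{-16 + 320}{\frac{3}{7} - 0} = \frac{304}{\frac{3}{7} + 0} = \frac{304}{\frac{3}{7}} = 304 \cdot \frac{7}{3} = \frac{2128}{3}$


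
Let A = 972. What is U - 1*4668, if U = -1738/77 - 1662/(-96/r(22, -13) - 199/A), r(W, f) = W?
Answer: -1479386002/341915 ≈ -4326.8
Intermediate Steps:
U = 116673218/341915 (U = -1738/77 - 1662/(-96/22 - 199/972) = -1738*1/77 - 1662/(-96*1/22 - 199*1/972) = -158/7 - 1662/(-48/11 - 199/972) = -158/7 - 1662/(-48845/10692) = -158/7 - 1662*(-10692/48845) = -158/7 + 17770104/48845 = 116673218/341915 ≈ 341.23)
U - 1*4668 = 116673218/341915 - 1*4668 = 116673218/341915 - 4668 = -1479386002/341915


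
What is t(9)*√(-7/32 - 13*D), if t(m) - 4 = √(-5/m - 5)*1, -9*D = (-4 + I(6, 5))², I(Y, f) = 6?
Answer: √3202*(12 + 5*I*√2)/72 ≈ 9.431 + 5.5573*I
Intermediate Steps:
D = -4/9 (D = -(-4 + 6)²/9 = -⅑*2² = -⅑*4 = -4/9 ≈ -0.44444)
t(m) = 4 + √(-5 - 5/m) (t(m) = 4 + √(-5/m - 5)*1 = 4 + √(-5 - 5/m)*1 = 4 + √(-5 - 5/m))
t(9)*√(-7/32 - 13*D) = (4 + √5*√((-1 - 1*9)/9))*√(-7/32 - 13*(-4/9)) = (4 + √5*√((-1 - 9)/9))*√(-7*1/32 + 52/9) = (4 + √5*√((⅑)*(-10)))*√(-7/32 + 52/9) = (4 + √5*√(-10/9))*√(1601/288) = (4 + √5*(I*√10/3))*(√3202/24) = (4 + 5*I*√2/3)*(√3202/24) = √3202*(4 + 5*I*√2/3)/24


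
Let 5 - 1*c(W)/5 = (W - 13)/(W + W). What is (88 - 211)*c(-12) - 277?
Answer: -21691/8 ≈ -2711.4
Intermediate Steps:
c(W) = 25 - 5*(-13 + W)/(2*W) (c(W) = 25 - 5*(W - 13)/(W + W) = 25 - 5*(-13 + W)/(2*W))
(88 - 211)*c(-12) - 277 = (88 - 211)*((5/2)*(13 + 9*(-12))/(-12)) - 277 = -615*(-1)*(13 - 108)/(2*12) - 277 = -615*(-1)*(-95)/(2*12) - 277 = -123*475/24 - 277 = -19475/8 - 277 = -21691/8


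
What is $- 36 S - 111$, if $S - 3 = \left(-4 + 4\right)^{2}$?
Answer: $-219$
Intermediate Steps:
$S = 3$ ($S = 3 + \left(-4 + 4\right)^{2} = 3 + 0^{2} = 3 + 0 = 3$)
$- 36 S - 111 = \left(-36\right) 3 - 111 = -108 - 111 = -219$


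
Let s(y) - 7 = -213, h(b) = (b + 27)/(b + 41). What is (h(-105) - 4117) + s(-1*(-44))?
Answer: -138297/32 ≈ -4321.8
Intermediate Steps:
h(b) = (27 + b)/(41 + b)
s(y) = -206 (s(y) = 7 - 213 = -206)
(h(-105) - 4117) + s(-1*(-44)) = ((27 - 105)/(41 - 105) - 4117) - 206 = (-78/(-64) - 4117) - 206 = (-1/64*(-78) - 4117) - 206 = (39/32 - 4117) - 206 = -131705/32 - 206 = -138297/32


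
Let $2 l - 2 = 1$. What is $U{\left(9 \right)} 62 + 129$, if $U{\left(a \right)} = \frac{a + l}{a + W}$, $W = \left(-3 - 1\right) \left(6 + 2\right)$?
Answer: $\frac{2316}{23} \approx 100.7$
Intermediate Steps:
$l = \frac{3}{2}$ ($l = 1 + \frac{1}{2} \cdot 1 = 1 + \frac{1}{2} = \frac{3}{2} \approx 1.5$)
$W = -32$ ($W = \left(-4\right) 8 = -32$)
$U{\left(a \right)} = \frac{\frac{3}{2} + a}{-32 + a}$ ($U{\left(a \right)} = \frac{a + \frac{3}{2}}{a - 32} = \frac{\frac{3}{2} + a}{-32 + a}$)
$U{\left(9 \right)} 62 + 129 = \frac{\frac{3}{2} + 9}{-32 + 9} \cdot 62 + 129 = \frac{1}{-23} \cdot \frac{21}{2} \cdot 62 + 129 = \left(- \frac{1}{23}\right) \frac{21}{2} \cdot 62 + 129 = \left(- \frac{21}{46}\right) 62 + 129 = - \frac{651}{23} + 129 = \frac{2316}{23}$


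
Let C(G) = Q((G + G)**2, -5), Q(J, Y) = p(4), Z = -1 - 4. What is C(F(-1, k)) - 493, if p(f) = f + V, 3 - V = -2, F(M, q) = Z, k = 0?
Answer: -484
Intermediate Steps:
Z = -5
F(M, q) = -5
V = 5 (V = 3 - 1*(-2) = 3 + 2 = 5)
p(f) = 5 + f (p(f) = f + 5 = 5 + f)
Q(J, Y) = 9 (Q(J, Y) = 5 + 4 = 9)
C(G) = 9
C(F(-1, k)) - 493 = 9 - 493 = -484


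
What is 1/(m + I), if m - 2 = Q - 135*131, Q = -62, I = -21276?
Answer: -1/39021 ≈ -2.5627e-5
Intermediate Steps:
m = -17745 (m = 2 + (-62 - 135*131) = 2 + (-62 - 17685) = 2 - 17747 = -17745)
1/(m + I) = 1/(-17745 - 21276) = 1/(-39021) = -1/39021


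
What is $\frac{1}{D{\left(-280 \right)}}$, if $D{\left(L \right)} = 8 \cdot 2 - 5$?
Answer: $\frac{1}{11} \approx 0.090909$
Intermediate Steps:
$D{\left(L \right)} = 11$ ($D{\left(L \right)} = 16 - 5 = 11$)
$\frac{1}{D{\left(-280 \right)}} = \frac{1}{11}$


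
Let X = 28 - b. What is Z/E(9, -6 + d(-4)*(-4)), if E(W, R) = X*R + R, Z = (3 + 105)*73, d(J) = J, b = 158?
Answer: -1314/215 ≈ -6.1116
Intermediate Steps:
X = -130 (X = 28 - 1*158 = 28 - 158 = -130)
Z = 7884 (Z = 108*73 = 7884)
E(W, R) = -129*R (E(W, R) = -130*R + R = -129*R)
Z/E(9, -6 + d(-4)*(-4)) = 7884/((-129*(-6 - 4*(-4)))) = 7884/((-129*(-6 + 16))) = 7884/((-129*10)) = 7884/(-1290) = 7884*(-1/1290) = -1314/215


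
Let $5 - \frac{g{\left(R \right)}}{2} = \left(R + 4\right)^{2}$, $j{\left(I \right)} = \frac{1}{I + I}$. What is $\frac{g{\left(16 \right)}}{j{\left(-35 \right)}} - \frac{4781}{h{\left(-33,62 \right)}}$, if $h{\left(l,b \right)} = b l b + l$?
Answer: $\frac{7016745281}{126885} \approx 55300.0$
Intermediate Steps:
$h{\left(l,b \right)} = l + l b^{2}$ ($h{\left(l,b \right)} = l b^{2} + l = l + l b^{2}$)
$j{\left(I \right)} = \frac{1}{2 I}$
$g{\left(R \right)} = 10 - 2 \left(4 + R\right)^{2}$ ($g{\left(R \right)} = 10 - 2 \left(R + 4\right)^{2} = 10 - 2 \left(4 + R\right)^{2}$)
$\frac{g{\left(16 \right)}}{j{\left(-35 \right)}} - \frac{4781}{h{\left(-33,62 \right)}} = \frac{10 - 2 \left(4 + 16\right)^{2}}{\frac{1}{2} \frac{1}{-35}} - \frac{4781}{\left(-33\right) \left(1 + 62^{2}\right)} = \frac{10 - 2 \cdot 20^{2}}{\frac{1}{2} \left(- \frac{1}{35}\right)} - \frac{4781}{\left(-33\right) \left(1 + 3844\right)} = \frac{10 - 800}{- \frac{1}{70}} - \frac{4781}{\left(-33\right) 3845} = \left(10 - 800\right) \left(-70\right) - \frac{4781}{-126885} = \left(-790\right) \left(-70\right) - - \frac{4781}{126885} = 55300 + \frac{4781}{126885} = \frac{7016745281}{126885}$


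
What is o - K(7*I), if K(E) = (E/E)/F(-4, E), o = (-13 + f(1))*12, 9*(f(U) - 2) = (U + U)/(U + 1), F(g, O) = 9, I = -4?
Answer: -1177/9 ≈ -130.78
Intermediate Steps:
f(U) = 2 + 2*U/(9*(1 + U)) (f(U) = 2 + ((U + U)/(U + 1))/9 = 2 + ((2*U)/(1 + U))/9 = 2 + (2*U/(1 + U))/9 = 2 + 2*U/(9*(1 + U)))
o = -392/3 (o = (-13 + 2*(9 + 10*1)/(9*(1 + 1)))*12 = (-13 + (2/9)*(9 + 10)/2)*12 = (-13 + (2/9)*(½)*19)*12 = (-13 + 19/9)*12 = -98/9*12 = -392/3 ≈ -130.67)
K(E) = ⅑ (K(E) = (E/E)/9 = 1*(⅑) = ⅑)
o - K(7*I) = -392/3 - 1*⅑ = -392/3 - ⅑ = -1177/9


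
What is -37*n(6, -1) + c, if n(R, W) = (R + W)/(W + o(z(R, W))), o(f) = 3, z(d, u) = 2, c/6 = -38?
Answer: -641/2 ≈ -320.50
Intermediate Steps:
c = -228 (c = 6*(-38) = -228)
n(R, W) = (R + W)/(3 + W) (n(R, W) = (R + W)/(W + 3) = (R + W)/(3 + W))
-37*n(6, -1) + c = -37*(6 - 1)/(3 - 1) - 228 = -37*5/2 - 228 = -185/2 - 228 = -641/2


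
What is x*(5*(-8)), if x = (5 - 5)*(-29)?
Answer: 0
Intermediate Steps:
x = 0 (x = 0*(-29) = 0)
x*(5*(-8)) = 0*(5*(-8)) = 0*(-40) = 0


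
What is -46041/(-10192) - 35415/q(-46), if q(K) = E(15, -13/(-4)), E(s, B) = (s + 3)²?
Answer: -9612011/91728 ≈ -104.79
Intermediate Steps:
E(s, B) = (3 + s)²
q(K) = 324 (q(K) = (3 + 15)² = 18² = 324)
-46041/(-10192) - 35415/q(-46) = -46041/(-10192) - 35415/324 = -46041*(-1/10192) - 35415*1/324 = 46041/10192 - 3935/36 = -9612011/91728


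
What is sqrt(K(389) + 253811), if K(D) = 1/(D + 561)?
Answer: 11*sqrt(75723778)/190 ≈ 503.80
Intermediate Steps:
K(D) = 1/(561 + D)
sqrt(K(389) + 253811) = sqrt(1/(561 + 389) + 253811) = sqrt(1/950 + 253811) = sqrt(241120451/950) = 11*sqrt(75723778)/190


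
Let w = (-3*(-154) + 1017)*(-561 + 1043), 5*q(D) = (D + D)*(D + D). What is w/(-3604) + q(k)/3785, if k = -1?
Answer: -396800051/2006050 ≈ -197.80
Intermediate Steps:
q(D) = 4*D**2/5 (q(D) = ((D + D)*(D + D))/5 = ((2*D)*(2*D))/5 = (4*D**2)/5 = 4*D**2/5)
w = 712878 (w = (462 + 1017)*482 = 1479*482 = 712878)
w/(-3604) + q(k)/3785 = 712878/(-3604) + ((4/5)*(-1)**2)/3785 = 712878*(-1/3604) + ((4/5)*1)*(1/3785) = -20967/106 + (4/5)*(1/3785) = -20967/106 + 4/18925 = -396800051/2006050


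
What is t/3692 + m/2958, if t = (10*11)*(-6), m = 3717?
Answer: 980907/910078 ≈ 1.0778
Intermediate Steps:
t = -660 (t = 110*(-6) = -660)
t/3692 + m/2958 = -660/3692 + 3717/2958 = -660*1/3692 + 3717*(1/2958) = -165/923 + 1239/986 = 980907/910078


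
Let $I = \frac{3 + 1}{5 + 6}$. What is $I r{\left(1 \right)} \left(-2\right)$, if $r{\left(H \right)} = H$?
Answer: $- \frac{8}{11} \approx -0.72727$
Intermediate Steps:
$I = \frac{4}{11} \approx 0.36364$
$I r{\left(1 \right)} \left(-2\right) = \frac{4}{11} \cdot 1 \left(-2\right) = \frac{4}{11} \left(-2\right) = - \frac{8}{11}$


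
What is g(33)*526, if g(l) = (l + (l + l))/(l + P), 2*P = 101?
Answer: 104148/167 ≈ 623.64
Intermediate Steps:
P = 101/2 (P = (½)*101 = 101/2 ≈ 50.500)
g(l) = 3*l/(101/2 + l) (g(l) = (l + (l + l))/(l + 101/2) = (l + 2*l)/(101/2 + l) = (3*l)/(101/2 + l) = 3*l/(101/2 + l))
g(33)*526 = (6*33/(101 + 2*33))*526 = (6*33/(101 + 66))*526 = (6*33/167)*526 = (6*33*(1/167))*526 = (198/167)*526 = 104148/167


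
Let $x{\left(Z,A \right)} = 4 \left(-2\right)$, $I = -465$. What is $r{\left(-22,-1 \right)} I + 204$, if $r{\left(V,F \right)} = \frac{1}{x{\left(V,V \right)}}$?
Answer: $\frac{2097}{8} \approx 262.13$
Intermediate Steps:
$x{\left(Z,A \right)} = -8$
$r{\left(V,F \right)} = - \frac{1}{8}$ ($r{\left(V,F \right)} = \frac{1}{-8} = - \frac{1}{8}$)
$r{\left(-22,-1 \right)} I + 204 = \left(- \frac{1}{8}\right) \left(-465\right) + 204 = \frac{465}{8} + 204 = \frac{2097}{8}$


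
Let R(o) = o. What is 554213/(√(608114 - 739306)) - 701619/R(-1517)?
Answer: 701619/1517 - 554213*I*√62/2852 ≈ 462.5 - 1530.1*I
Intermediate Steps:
554213/(√(608114 - 739306)) - 701619/R(-1517) = 554213/(√(608114 - 739306)) - 701619/(-1517) = 554213/(√(-131192)) - 701619*(-1/1517) = 554213/((46*I*√62)) + 701619/1517 = 554213*(-I*√62/2852) + 701619/1517 = -554213*I*√62/2852 + 701619/1517 = 701619/1517 - 554213*I*√62/2852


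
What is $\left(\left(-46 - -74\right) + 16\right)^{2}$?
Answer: $1936$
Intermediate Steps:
$\left(\left(-46 - -74\right) + 16\right)^{2} = \left(\left(-46 + 74\right) + 16\right)^{2} = \left(28 + 16\right)^{2} = 44^{2} = 1936$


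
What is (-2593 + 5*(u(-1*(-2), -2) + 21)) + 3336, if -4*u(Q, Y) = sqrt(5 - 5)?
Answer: 848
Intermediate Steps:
u(Q, Y) = 0 (u(Q, Y) = -sqrt(5 - 5)/4 = -sqrt(0)/4 = -1/4*0 = 0)
(-2593 + 5*(u(-1*(-2), -2) + 21)) + 3336 = (-2593 + 5*(0 + 21)) + 3336 = (-2593 + 5*21) + 3336 = (-2593 + 105) + 3336 = -2488 + 3336 = 848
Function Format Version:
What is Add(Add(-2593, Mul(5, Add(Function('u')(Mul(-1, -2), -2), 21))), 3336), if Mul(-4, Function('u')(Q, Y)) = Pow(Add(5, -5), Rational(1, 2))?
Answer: 848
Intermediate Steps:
Function('u')(Q, Y) = 0 (Function('u')(Q, Y) = Mul(Rational(-1, 4), Pow(Add(5, -5), Rational(1, 2))) = Mul(Rational(-1, 4), Pow(0, Rational(1, 2))) = Mul(Rational(-1, 4), 0) = 0)
Add(Add(-2593, Mul(5, Add(Function('u')(Mul(-1, -2), -2), 21))), 3336) = Add(Add(-2593, Mul(5, Add(0, 21))), 3336) = Add(Add(-2593, Mul(5, 21)), 3336) = Add(Add(-2593, 105), 3336) = Add(-2488, 3336) = 848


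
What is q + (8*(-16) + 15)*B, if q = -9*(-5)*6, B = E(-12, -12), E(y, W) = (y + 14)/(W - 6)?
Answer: 2543/9 ≈ 282.56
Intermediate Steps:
E(y, W) = (14 + y)/(-6 + W)
B = -1/9 (B = (14 - 12)/(-6 - 12) = 2/(-18) = -1/18*2 = -1/9 ≈ -0.11111)
q = 270 (q = 45*6 = 270)
q + (8*(-16) + 15)*B = 270 + (8*(-16) + 15)*(-1/9) = 270 + (-128 + 15)*(-1/9) = 270 - 113*(-1/9) = 270 + 113/9 = 2543/9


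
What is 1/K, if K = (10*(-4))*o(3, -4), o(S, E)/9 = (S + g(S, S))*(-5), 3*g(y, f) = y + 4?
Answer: 1/9600 ≈ 0.00010417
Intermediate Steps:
g(y, f) = 4/3 + y/3 (g(y, f) = (y + 4)/3 = (4 + y)/3 = 4/3 + y/3)
o(S, E) = -60 - 60*S (o(S, E) = 9*((S + (4/3 + S/3))*(-5)) = 9*((4/3 + 4*S/3)*(-5)) = 9*(-20/3 - 20*S/3) = -60 - 60*S)
K = 9600 (K = (10*(-4))*(-60 - 60*3) = -40*(-60 - 180) = -40*(-240) = 9600)
1/K = 1/9600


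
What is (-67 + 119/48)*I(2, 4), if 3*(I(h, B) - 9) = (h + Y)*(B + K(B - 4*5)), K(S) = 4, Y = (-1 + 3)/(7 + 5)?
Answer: -411901/432 ≈ -953.47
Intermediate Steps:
Y = ⅙ (Y = 2/12 = 2*(1/12) = ⅙ ≈ 0.16667)
I(h, B) = 9 + (4 + B)*(⅙ + h)/3 (I(h, B) = 9 + ((h + ⅙)*(B + 4))/3 = 9 + ((⅙ + h)*(4 + B))/3 = 9 + ((4 + B)*(⅙ + h))/3 = 9 + (4 + B)*(⅙ + h)/3)
(-67 + 119/48)*I(2, 4) = (-67 + 119/48)*(83/9 + (1/18)*4 + (4/3)*2 + (⅓)*4*2) = (-67 + 119*(1/48))*(83/9 + 2/9 + 8/3 + 8/3) = (-67 + 119/48)*(133/9) = -3097/48*133/9 = -411901/432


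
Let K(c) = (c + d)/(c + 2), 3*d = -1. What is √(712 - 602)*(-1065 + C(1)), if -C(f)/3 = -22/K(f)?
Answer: -768*√110 ≈ -8054.9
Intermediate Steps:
d = -⅓ (d = (⅓)*(-1) = -⅓ ≈ -0.33333)
K(c) = (-⅓ + c)/(2 + c) (K(c) = (c - ⅓)/(c + 2) = (-⅓ + c)/(2 + c))
C(f) = 66*(2 + f)/(-⅓ + f) (C(f) = -(-66)/((-⅓ + f)/(2 + f)) = -(-66)*(2 + f)/(-⅓ + f) = 66*(2 + f)/(-⅓ + f))
√(712 - 602)*(-1065 + C(1)) = √(712 - 602)*(-1065 + 198*(2 + 1)/(-1 + 3*1)) = √110*(-1065 + 198*3/(-1 + 3)) = √110*(-1065 + 198*3/2) = √110*(-1065 + 198*(½)*3) = √110*(-1065 + 297) = √110*(-768) = -768*√110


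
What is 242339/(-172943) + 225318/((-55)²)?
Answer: 38234095399/523152575 ≈ 73.084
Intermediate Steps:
242339/(-172943) + 225318/((-55)²) = 242339*(-1/172943) + 225318/3025 = -242339/172943 + 225318*(1/3025) = -242339/172943 + 225318/3025 = 38234095399/523152575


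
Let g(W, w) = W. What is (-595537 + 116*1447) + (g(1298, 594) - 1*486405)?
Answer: -912792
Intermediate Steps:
(-595537 + 116*1447) + (g(1298, 594) - 1*486405) = (-595537 + 116*1447) + (1298 - 1*486405) = (-595537 + 167852) + (1298 - 486405) = -427685 - 485107 = -912792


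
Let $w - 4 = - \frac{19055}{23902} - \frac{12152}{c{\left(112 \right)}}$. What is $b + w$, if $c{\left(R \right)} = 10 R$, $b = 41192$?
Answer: $\frac{266050919}{6460} \approx 41184.0$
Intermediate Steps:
$w = - \frac{49401}{6460}$ ($w = 4 - \left(\frac{217}{20} + \frac{515}{646}\right) = 4 - \left(\frac{515}{646} + \frac{12152}{1120}\right) = 4 - \frac{75241}{6460} = - \frac{49401}{6460} \approx -7.6472$)
$b + w = 41192 - \frac{49401}{6460} = \frac{266050919}{6460}$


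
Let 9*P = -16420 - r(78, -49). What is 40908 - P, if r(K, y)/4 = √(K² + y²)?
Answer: 384592/9 + 4*√8485/9 ≈ 42773.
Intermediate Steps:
r(K, y) = 4*√(K² + y²)
P = -16420/9 - 4*√8485/9 (P = (-16420 - 4*√(78² + (-49)²))/9 = (-16420 - 4*√(6084 + 2401))/9 = (-16420 - 4*√8485)/9 = -16420/9 - 4*√8485/9 ≈ -1865.4)
40908 - P = 40908 - (-16420/9 - 4*√8485/9) = 40908 + (16420/9 + 4*√8485/9) = 384592/9 + 4*√8485/9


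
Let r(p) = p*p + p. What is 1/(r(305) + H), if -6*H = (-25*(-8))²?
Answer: 3/259990 ≈ 1.1539e-5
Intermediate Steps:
r(p) = p + p² (r(p) = p² + p = p + p²)
H = -20000/3 (H = -(-25*(-8))²/6 = -⅙*200² = -⅙*40000 = -20000/3 ≈ -6666.7)
1/(r(305) + H) = 1/(305*(1 + 305) - 20000/3) = 1/(305*306 - 20000/3) = 1/(93330 - 20000/3) = 1/(259990/3) = 3/259990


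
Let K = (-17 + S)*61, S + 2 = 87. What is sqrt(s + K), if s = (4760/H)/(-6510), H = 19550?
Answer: sqrt(474460783422)/10695 ≈ 64.405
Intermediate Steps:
S = 85 (S = -2 + 87 = 85)
s = -2/53475 (s = (4760/19550)/(-6510) = (4760*(1/19550))*(-1/6510) = (28/115)*(-1/6510) = -2/53475 ≈ -3.7401e-5)
K = 4148 (K = (-17 + 85)*61 = 68*61 = 4148)
sqrt(s + K) = sqrt(-2/53475 + 4148) = sqrt(221814298/53475) = sqrt(474460783422)/10695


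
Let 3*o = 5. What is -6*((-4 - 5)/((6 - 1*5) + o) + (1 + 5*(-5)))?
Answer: 657/4 ≈ 164.25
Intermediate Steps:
o = 5/3 (o = (1/3)*5 = 5/3 ≈ 1.6667)
-6*((-4 - 5)/((6 - 1*5) + o) + (1 + 5*(-5))) = -6*((-4 - 5)/((6 - 1*5) + 5/3) + (1 + 5*(-5))) = -6*(-9/((6 - 5) + 5/3) + (1 - 25)) = -6*(-9/(1 + 5/3) - 24) = -6*(-9/8/3 - 24) = -6*(-9*3/8 - 24) = -6*(-27/8 - 24) = -6*(-219/8) = 657/4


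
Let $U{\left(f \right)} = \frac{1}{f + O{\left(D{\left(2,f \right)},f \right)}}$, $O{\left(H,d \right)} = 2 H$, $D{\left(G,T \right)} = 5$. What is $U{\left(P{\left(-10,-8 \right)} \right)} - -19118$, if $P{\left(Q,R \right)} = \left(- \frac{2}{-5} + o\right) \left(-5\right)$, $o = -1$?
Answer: $\frac{248535}{13} \approx 19118.0$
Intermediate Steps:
$P{\left(Q,R \right)} = 3$ ($P{\left(Q,R \right)} = \left(- \frac{2}{-5} - 1\right) \left(-5\right) = \left(\left(-2\right) \left(- \frac{1}{5}\right) - 1\right) \left(-5\right) = \left(\frac{2}{5} - 1\right) \left(-5\right) = \left(- \frac{3}{5}\right) \left(-5\right) = 3$)
$U{\left(f \right)} = \frac{1}{10 + f}$ ($U{\left(f \right)} = \frac{1}{f + 2 \cdot 5} = \frac{1}{f + 10} = \frac{1}{10 + f}$)
$U{\left(P{\left(-10,-8 \right)} \right)} - -19118 = \frac{1}{10 + 3} - -19118 = \frac{1}{13} + 19118 = \frac{248535}{13}$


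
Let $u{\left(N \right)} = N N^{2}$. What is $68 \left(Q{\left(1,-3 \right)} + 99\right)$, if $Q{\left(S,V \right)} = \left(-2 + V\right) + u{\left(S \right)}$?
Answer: $6460$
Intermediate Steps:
$u{\left(N \right)} = N^{3}$
$Q{\left(S,V \right)} = -2 + V + S^{3}$ ($Q{\left(S,V \right)} = \left(-2 + V\right) + S^{3} = -2 + V + S^{3}$)
$68 \left(Q{\left(1,-3 \right)} + 99\right) = 68 \left(\left(-2 - 3 + 1^{3}\right) + 99\right) = 68 \left(\left(-2 - 3 + 1\right) + 99\right) = 68 \left(-4 + 99\right) = 68 \cdot 95 = 6460$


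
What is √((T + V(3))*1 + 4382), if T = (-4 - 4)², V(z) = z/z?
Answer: √4447 ≈ 66.686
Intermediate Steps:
V(z) = 1
T = 64 (T = (-8)² = 64)
√((T + V(3))*1 + 4382) = √((64 + 1)*1 + 4382) = √(65*1 + 4382) = √(65 + 4382) = √4447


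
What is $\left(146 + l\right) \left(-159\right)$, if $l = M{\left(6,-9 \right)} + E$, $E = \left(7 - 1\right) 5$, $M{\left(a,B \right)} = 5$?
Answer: $-28779$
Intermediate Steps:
$E = 30$ ($E = 6 \cdot 5 = 30$)
$l = 35$ ($l = 5 + 30 = 35$)
$\left(146 + l\right) \left(-159\right) = \left(146 + 35\right) \left(-159\right) = 181 \left(-159\right) = -28779$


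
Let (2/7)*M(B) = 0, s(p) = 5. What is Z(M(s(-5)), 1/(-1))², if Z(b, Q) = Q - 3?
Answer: 16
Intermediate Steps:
M(B) = 0 (M(B) = (7/2)*0 = 0)
Z(b, Q) = -3 + Q
Z(M(s(-5)), 1/(-1))² = (-3 + 1/(-1))² = (-3 - 1)² = (-4)² = 16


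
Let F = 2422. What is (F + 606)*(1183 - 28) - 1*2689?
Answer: 3494651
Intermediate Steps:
(F + 606)*(1183 - 28) - 1*2689 = (2422 + 606)*(1183 - 28) - 1*2689 = 3028*1155 - 2689 = 3497340 - 2689 = 3494651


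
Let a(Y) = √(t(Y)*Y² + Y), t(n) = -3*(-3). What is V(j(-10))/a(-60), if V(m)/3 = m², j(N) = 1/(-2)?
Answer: √165/3080 ≈ 0.0041705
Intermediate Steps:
t(n) = 9
j(N) = -½
V(m) = 3*m²
a(Y) = √(Y + 9*Y²) (a(Y) = √(9*Y² + Y) = √(Y + 9*Y²))
V(j(-10))/a(-60) = (3*(-½)²)/(√(-60*(1 + 9*(-60)))) = (3*(¼))/(√(-60*(1 - 540))) = 3/(4*(√(-60*(-539)))) = 3/(4*(√32340)) = 3/(4*((14*√165))) = 3*(√165/2310)/4 = √165/3080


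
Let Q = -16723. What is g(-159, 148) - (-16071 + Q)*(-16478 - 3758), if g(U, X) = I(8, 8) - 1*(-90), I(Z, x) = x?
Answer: -663619286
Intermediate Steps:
g(U, X) = 98 (g(U, X) = 8 - 1*(-90) = 8 + 90 = 98)
g(-159, 148) - (-16071 + Q)*(-16478 - 3758) = 98 - (-16071 - 16723)*(-16478 - 3758) = 98 - (-32794)*(-20236) = 98 - 1*663619384 = 98 - 663619384 = -663619286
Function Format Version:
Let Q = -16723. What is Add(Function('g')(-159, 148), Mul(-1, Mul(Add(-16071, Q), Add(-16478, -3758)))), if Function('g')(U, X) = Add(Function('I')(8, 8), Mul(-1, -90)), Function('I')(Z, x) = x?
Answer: -663619286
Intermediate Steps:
Function('g')(U, X) = 98 (Function('g')(U, X) = Add(8, Mul(-1, -90)) = Add(8, 90) = 98)
Add(Function('g')(-159, 148), Mul(-1, Mul(Add(-16071, Q), Add(-16478, -3758)))) = Add(98, Mul(-1, Mul(Add(-16071, -16723), Add(-16478, -3758)))) = Add(98, Mul(-1, Mul(-32794, -20236))) = Add(98, Mul(-1, 663619384)) = Add(98, -663619384) = -663619286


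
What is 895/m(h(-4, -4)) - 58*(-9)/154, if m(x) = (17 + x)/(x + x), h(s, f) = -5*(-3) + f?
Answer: 108817/154 ≈ 706.60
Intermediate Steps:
h(s, f) = 15 + f
m(x) = (17 + x)/(2*x) (m(x) = (17 + x)/((2*x)) = (17 + x)*(1/(2*x)) = (17 + x)/(2*x))
895/m(h(-4, -4)) - 58*(-9)/154 = 895/(((17 + (15 - 4))/(2*(15 - 4)))) - 58*(-9)/154 = 895/(((1/2)*(17 + 11)/11)) + 522*(1/154) = 895/(((1/2)*(1/11)*28)) + 261/77 = 895/(14/11) + 261/77 = 895*(11/14) + 261/77 = 9845/14 + 261/77 = 108817/154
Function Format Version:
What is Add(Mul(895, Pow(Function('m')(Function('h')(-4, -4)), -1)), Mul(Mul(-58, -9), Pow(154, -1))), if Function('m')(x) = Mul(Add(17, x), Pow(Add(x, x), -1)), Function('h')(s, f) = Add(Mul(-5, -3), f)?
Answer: Rational(108817, 154) ≈ 706.60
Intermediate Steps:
Function('h')(s, f) = Add(15, f)
Function('m')(x) = Mul(Rational(1, 2), Pow(x, -1), Add(17, x)) (Function('m')(x) = Mul(Add(17, x), Pow(Mul(2, x), -1)) = Mul(Add(17, x), Mul(Rational(1, 2), Pow(x, -1))) = Mul(Rational(1, 2), Pow(x, -1), Add(17, x)))
Add(Mul(895, Pow(Function('m')(Function('h')(-4, -4)), -1)), Mul(Mul(-58, -9), Pow(154, -1))) = Add(Mul(895, Pow(Mul(Rational(1, 2), Pow(Add(15, -4), -1), Add(17, Add(15, -4))), -1)), Mul(Mul(-58, -9), Pow(154, -1))) = Add(Mul(895, Pow(Mul(Rational(1, 2), Pow(11, -1), Add(17, 11)), -1)), Mul(522, Rational(1, 154))) = Add(Mul(895, Pow(Mul(Rational(1, 2), Rational(1, 11), 28), -1)), Rational(261, 77)) = Add(Mul(895, Pow(Rational(14, 11), -1)), Rational(261, 77)) = Add(Mul(895, Rational(11, 14)), Rational(261, 77)) = Add(Rational(9845, 14), Rational(261, 77)) = Rational(108817, 154)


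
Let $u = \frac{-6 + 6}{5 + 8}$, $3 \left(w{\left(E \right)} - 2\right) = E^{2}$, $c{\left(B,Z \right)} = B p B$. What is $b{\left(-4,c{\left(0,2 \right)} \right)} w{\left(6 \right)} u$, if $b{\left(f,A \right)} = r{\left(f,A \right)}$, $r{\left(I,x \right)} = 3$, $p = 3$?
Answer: $0$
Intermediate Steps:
$c{\left(B,Z \right)} = 3 B^{2}$ ($c{\left(B,Z \right)} = B 3 B = 3 B B = 3 B^{2}$)
$w{\left(E \right)} = 2 + \frac{E^{2}}{3}$
$b{\left(f,A \right)} = 3$
$u = 0$ ($u = \frac{0}{13} = 0 \cdot \frac{1}{13} = 0$)
$b{\left(-4,c{\left(0,2 \right)} \right)} w{\left(6 \right)} u = 3 \left(2 + \frac{6^{2}}{3}\right) 0 = 3 \left(2 + \frac{1}{3} \cdot 36\right) 0 = 3 \left(2 + 12\right) 0 = 3 \cdot 14 \cdot 0 = 42 \cdot 0 = 0$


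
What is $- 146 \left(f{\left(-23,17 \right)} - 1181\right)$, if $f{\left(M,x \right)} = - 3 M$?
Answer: $162352$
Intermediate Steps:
$- 146 \left(f{\left(-23,17 \right)} - 1181\right) = - 146 \left(\left(-3\right) \left(-23\right) - 1181\right) = - 146 \left(69 - 1181\right) = \left(-146\right) \left(-1112\right) = 162352$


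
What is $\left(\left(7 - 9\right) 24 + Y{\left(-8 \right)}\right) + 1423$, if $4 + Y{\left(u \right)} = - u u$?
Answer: $1307$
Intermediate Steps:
$Y{\left(u \right)} = -4 - u^{2}$ ($Y{\left(u \right)} = -4 + - u u = -4 - u^{2}$)
$\left(\left(7 - 9\right) 24 + Y{\left(-8 \right)}\right) + 1423 = \left(\left(7 - 9\right) 24 - 68\right) + 1423 = \left(\left(-2\right) 24 - 68\right) + 1423 = \left(-48 - 68\right) + 1423 = -116 + 1423 = 1307$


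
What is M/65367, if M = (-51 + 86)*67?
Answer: 2345/65367 ≈ 0.035874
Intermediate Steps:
M = 2345 (M = 35*67 = 2345)
M/65367 = 2345/65367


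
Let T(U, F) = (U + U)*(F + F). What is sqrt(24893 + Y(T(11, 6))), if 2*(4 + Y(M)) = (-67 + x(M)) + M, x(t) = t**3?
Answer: sqrt(36899438)/2 ≈ 3037.2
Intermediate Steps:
T(U, F) = 4*F*U (T(U, F) = (2*U)*(2*F) = 4*F*U)
Y(M) = -75/2 + M/2 + M**3/2 (Y(M) = -4 + ((-67 + M**3) + M)/2 = -4 + (-67 + M + M**3)/2 = -4 + (-67/2 + M/2 + M**3/2) = -75/2 + M/2 + M**3/2)
sqrt(24893 + Y(T(11, 6))) = sqrt(24893 + (-75/2 + (4*6*11)/2 + (4*6*11)**3/2)) = sqrt(24893 + (-75/2 + (1/2)*264 + (1/2)*264**3)) = sqrt(24893 + (-75/2 + 132 + (1/2)*18399744)) = sqrt(24893 + (-75/2 + 132 + 9199872)) = sqrt(24893 + 18399933/2) = sqrt(18449719/2) = sqrt(36899438)/2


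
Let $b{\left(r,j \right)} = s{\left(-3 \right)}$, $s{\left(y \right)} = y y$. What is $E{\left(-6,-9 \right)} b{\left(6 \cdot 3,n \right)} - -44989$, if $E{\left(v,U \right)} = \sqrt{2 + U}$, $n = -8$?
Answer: $44989 + 9 i \sqrt{7} \approx 44989.0 + 23.812 i$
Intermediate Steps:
$s{\left(y \right)} = y^{2}$
$b{\left(r,j \right)} = 9$ ($b{\left(r,j \right)} = \left(-3\right)^{2} = 9$)
$E{\left(-6,-9 \right)} b{\left(6 \cdot 3,n \right)} - -44989 = \sqrt{2 - 9} \cdot 9 - -44989 = \sqrt{-7} \cdot 9 + 44989 = i \sqrt{7} \cdot 9 + 44989 = 9 i \sqrt{7} + 44989 = 44989 + 9 i \sqrt{7}$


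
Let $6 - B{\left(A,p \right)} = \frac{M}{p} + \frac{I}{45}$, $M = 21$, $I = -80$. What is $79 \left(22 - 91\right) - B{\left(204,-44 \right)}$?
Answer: $- \frac{2161865}{396} \approx -5459.3$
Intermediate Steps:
$B{\left(A,p \right)} = \frac{70}{9} - \frac{21}{p}$ ($B{\left(A,p \right)} = 6 - \left(\frac{21}{p} - \frac{80}{45}\right) = 6 - \left(\frac{21}{p} - \frac{16}{9}\right) = 6 - \left(- \frac{16}{9} + \frac{21}{p}\right) = 6 + \left(\frac{16}{9} - \frac{21}{p}\right) = \frac{70}{9} - \frac{21}{p}$)
$79 \left(22 - 91\right) - B{\left(204,-44 \right)} = 79 \left(22 - 91\right) - \left(\frac{70}{9} - \frac{21}{-44}\right) = 79 \left(-69\right) - \left(\frac{70}{9} - - \frac{21}{44}\right) = -5451 - \left(\frac{70}{9} + \frac{21}{44}\right) = -5451 - \frac{3269}{396} = - \frac{2161865}{396}$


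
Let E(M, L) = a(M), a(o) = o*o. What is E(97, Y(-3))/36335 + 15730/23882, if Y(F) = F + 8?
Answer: 398127644/433876235 ≈ 0.91761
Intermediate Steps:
Y(F) = 8 + F
a(o) = o²
E(M, L) = M²
E(97, Y(-3))/36335 + 15730/23882 = 97²/36335 + 15730/23882 = 9409*(1/36335) + 15730*(1/23882) = 9409/36335 + 7865/11941 = 398127644/433876235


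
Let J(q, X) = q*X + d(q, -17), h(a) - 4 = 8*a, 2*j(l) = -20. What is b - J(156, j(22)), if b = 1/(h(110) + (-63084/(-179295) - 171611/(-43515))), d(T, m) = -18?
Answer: 729089275431561/462033431747 ≈ 1578.0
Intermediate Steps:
j(l) = -10 (j(l) = (1/2)*(-20) = -10)
h(a) = 4 + 8*a
J(q, X) = -18 + X*q (J(q, X) = q*X - 18 = X*q - 18 = -18 + X*q)
b = 520134795/462033431747 (b = 1/((4 + 8*110) + (-63084/(-179295) - 171611/(-43515))) = 1/((4 + 880) + (-63084*(-1/179295) - 171611*(-1/43515))) = 1/(884 + (21028/59765 + 171611/43515)) = 1/(884 + 2234272967/520134795) = 1/(462033431747/520134795) = 520134795/462033431747 ≈ 0.0011258)
b - J(156, j(22)) = 520134795/462033431747 - (-18 - 10*156) = 520134795/462033431747 - (-18 - 1560) = 520134795/462033431747 - 1*(-1578) = 520134795/462033431747 + 1578 = 729089275431561/462033431747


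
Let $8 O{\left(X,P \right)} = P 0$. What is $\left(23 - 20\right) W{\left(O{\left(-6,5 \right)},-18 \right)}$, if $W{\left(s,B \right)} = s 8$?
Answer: $0$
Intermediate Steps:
$O{\left(X,P \right)} = 0$ ($O{\left(X,P \right)} = \frac{P 0}{8} = \frac{1}{8} \cdot 0 = 0$)
$W{\left(s,B \right)} = 8 s$
$\left(23 - 20\right) W{\left(O{\left(-6,5 \right)},-18 \right)} = \left(23 - 20\right) 8 \cdot 0 = \left(23 - 20\right) 0 = 3 \cdot 0 = 0$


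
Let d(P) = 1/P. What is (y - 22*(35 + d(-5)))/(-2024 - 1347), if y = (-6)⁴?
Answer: -2652/16855 ≈ -0.15734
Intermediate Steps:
d(P) = 1/P
y = 1296
(y - 22*(35 + d(-5)))/(-2024 - 1347) = (1296 - 22*(35 + 1/(-5)))/(-2024 - 1347) = (1296 - 22*(35 - ⅕))/(-3371) = (1296 - 22*174/5)*(-1/3371) = (1296 - 3828/5)*(-1/3371) = (2652/5)*(-1/3371) = -2652/16855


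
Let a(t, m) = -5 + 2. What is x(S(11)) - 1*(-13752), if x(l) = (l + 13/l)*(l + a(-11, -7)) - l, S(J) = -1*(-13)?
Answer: 13879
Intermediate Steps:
a(t, m) = -3
S(J) = 13
x(l) = -l + (-3 + l)*(l + 13/l) (x(l) = (l + 13/l)*(l - 3) - l = (l + 13/l)*(-3 + l) - l = (-3 + l)*(l + 13/l) - l = -l + (-3 + l)*(l + 13/l))
x(S(11)) - 1*(-13752) = (13 + 13**2 - 39/13 - 4*13) - 1*(-13752) = (13 + 169 - 39*1/13 - 52) + 13752 = (13 + 169 - 3 - 52) + 13752 = 127 + 13752 = 13879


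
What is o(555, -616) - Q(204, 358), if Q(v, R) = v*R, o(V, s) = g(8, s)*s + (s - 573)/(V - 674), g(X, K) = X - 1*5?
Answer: -8909531/119 ≈ -74870.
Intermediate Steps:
g(X, K) = -5 + X (g(X, K) = X - 5 = -5 + X)
o(V, s) = 3*s + (-573 + s)/(-674 + V) (o(V, s) = (-5 + 8)*s + (s - 573)/(V - 674) = 3*s + (-573 + s)/(-674 + V))
Q(v, R) = R*v
o(555, -616) - Q(204, 358) = (-573 - 2021*(-616) + 3*555*(-616))/(-674 + 555) - 358*204 = (-573 + 1244936 - 1025640)/(-119) - 1*73032 = -1/119*218723 - 73032 = -218723/119 - 73032 = -8909531/119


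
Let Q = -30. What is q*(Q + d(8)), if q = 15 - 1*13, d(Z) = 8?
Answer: -44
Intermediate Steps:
q = 2 (q = 15 - 13 = 2)
q*(Q + d(8)) = 2*(-30 + 8) = 2*(-22) = -44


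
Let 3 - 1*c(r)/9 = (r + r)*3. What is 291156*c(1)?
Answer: -7861212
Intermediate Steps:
c(r) = 27 - 54*r (c(r) = 27 - 9*(r + r)*3 = 27 - 9*2*r*3 = 27 - 54*r)
291156*c(1) = 291156*(27 - 54*1) = 291156*(27 - 54) = 291156*(-27) = -7861212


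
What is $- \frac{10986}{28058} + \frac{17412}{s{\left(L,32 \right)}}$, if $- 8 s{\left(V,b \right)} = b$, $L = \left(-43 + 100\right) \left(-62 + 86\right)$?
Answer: $- \frac{61073730}{14029} \approx -4353.4$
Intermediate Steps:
$L = 1368$ ($L = 57 \cdot 24 = 1368$)
$s{\left(V,b \right)} = - \frac{b}{8}$
$- \frac{10986}{28058} + \frac{17412}{s{\left(L,32 \right)}} = - \frac{10986}{28058} + \frac{17412}{\left(- \frac{1}{8}\right) 32} = \left(-10986\right) \frac{1}{28058} + \frac{17412}{-4} = - \frac{5493}{14029} + 17412 \left(- \frac{1}{4}\right) = - \frac{5493}{14029} - 4353 = - \frac{61073730}{14029}$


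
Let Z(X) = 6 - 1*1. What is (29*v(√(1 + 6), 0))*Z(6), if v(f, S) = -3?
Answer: -435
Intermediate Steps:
Z(X) = 5 (Z(X) = 6 - 1 = 5)
(29*v(√(1 + 6), 0))*Z(6) = (29*(-3))*5 = -87*5 = -435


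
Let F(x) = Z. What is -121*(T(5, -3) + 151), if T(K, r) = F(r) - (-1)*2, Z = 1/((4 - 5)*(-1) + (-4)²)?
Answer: -314842/17 ≈ -18520.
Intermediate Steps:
Z = 1/17 (Z = 1/(-1*(-1) + 16) = 1/(1 + 16) = 1/17 ≈ 0.058824)
F(x) = 1/17
T(K, r) = 35/17 (T(K, r) = 1/17 - (-1)*2 = 1/17 - 1*(-2) = 1/17 + 2 = 35/17)
-121*(T(5, -3) + 151) = -121*(35/17 + 151) = -121*2602/17 = -314842/17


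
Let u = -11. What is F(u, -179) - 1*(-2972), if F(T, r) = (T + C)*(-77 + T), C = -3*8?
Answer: 6052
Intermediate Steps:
C = -24
F(T, r) = (-77 + T)*(-24 + T) (F(T, r) = (T - 24)*(-77 + T) = (-24 + T)*(-77 + T) = (-77 + T)*(-24 + T))
F(u, -179) - 1*(-2972) = (1848 + (-11)² - 101*(-11)) - 1*(-2972) = (1848 + 121 + 1111) + 2972 = 3080 + 2972 = 6052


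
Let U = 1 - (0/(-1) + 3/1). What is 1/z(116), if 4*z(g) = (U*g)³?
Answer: -1/3121792 ≈ -3.2033e-7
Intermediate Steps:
U = -2 (U = 1 - (0*(-1) + 3*1) = 1 - (0 + 3) = 1 - 1*3 = 1 - 3 = -2)
z(g) = -2*g³ (z(g) = (-2*g)³/4 = (-8*g³)/4 = -2*g³)
1/z(116) = 1/(-2*116³) = 1/(-2*1560896) = 1/(-3121792) = -1/3121792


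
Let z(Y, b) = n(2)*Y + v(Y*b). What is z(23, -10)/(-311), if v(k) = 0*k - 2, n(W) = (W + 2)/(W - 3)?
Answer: 94/311 ≈ 0.30225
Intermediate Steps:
n(W) = (2 + W)/(-3 + W)
v(k) = -2 (v(k) = 0 - 2 = -2)
z(Y, b) = -2 - 4*Y (z(Y, b) = ((2 + 2)/(-3 + 2))*Y - 2 = (4/(-1))*Y - 2 = (-1*4)*Y - 2 = -4*Y - 2 = -2 - 4*Y)
z(23, -10)/(-311) = (-2 - 4*23)/(-311) = (-2 - 92)*(-1/311) = -94*(-1/311) = 94/311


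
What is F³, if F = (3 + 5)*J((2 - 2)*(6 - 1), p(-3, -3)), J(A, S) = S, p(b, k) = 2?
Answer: 4096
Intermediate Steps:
F = 16 (F = (3 + 5)*2 = 8*2 = 16)
F³ = 16³ = 4096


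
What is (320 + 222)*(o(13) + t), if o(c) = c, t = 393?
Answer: 220052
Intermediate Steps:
(320 + 222)*(o(13) + t) = (320 + 222)*(13 + 393) = 542*406 = 220052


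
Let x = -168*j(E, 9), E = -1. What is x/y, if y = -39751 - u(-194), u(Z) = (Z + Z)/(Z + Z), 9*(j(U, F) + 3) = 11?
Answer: -112/14907 ≈ -0.0075132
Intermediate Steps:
j(U, F) = -16/9 (j(U, F) = -3 + (⅑)*11 = -3 + 11/9 = -16/9)
u(Z) = 1 (u(Z) = (2*Z)/((2*Z)) = (2*Z)*(1/(2*Z)) = 1)
x = 896/3 (x = -168*(-16/9) = 896/3 ≈ 298.67)
y = -39752 (y = -39751 - 1*1 = -39751 - 1 = -39752)
x/y = (896/3)/(-39752) = (896/3)*(-1/39752) = -112/14907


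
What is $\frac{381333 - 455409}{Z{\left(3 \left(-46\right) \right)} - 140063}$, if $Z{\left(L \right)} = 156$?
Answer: $\frac{74076}{139907} \approx 0.52947$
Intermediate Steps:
$\frac{381333 - 455409}{Z{\left(3 \left(-46\right) \right)} - 140063} = \frac{381333 - 455409}{156 - 140063} = - \frac{74076}{-139907} = \left(-74076\right) \left(- \frac{1}{139907}\right) = \frac{74076}{139907}$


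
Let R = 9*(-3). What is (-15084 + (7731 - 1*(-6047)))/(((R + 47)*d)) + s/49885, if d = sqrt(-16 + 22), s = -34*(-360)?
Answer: 2448/9977 - 653*sqrt(6)/60 ≈ -26.413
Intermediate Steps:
s = 12240
d = sqrt(6) ≈ 2.4495
R = -27
(-15084 + (7731 - 1*(-6047)))/(((R + 47)*d)) + s/49885 = (-15084 + (7731 - 1*(-6047)))/(((-27 + 47)*sqrt(6))) + 12240/49885 = (-15084 + (7731 + 6047))/((20*sqrt(6))) + 12240*(1/49885) = (-15084 + 13778)*(sqrt(6)/120) + 2448/9977 = -653*sqrt(6)/60 + 2448/9977 = 2448/9977 - 653*sqrt(6)/60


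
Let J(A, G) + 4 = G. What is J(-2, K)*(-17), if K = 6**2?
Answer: -544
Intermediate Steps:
K = 36
J(A, G) = -4 + G
J(-2, K)*(-17) = (-4 + 36)*(-17) = 32*(-17) = -544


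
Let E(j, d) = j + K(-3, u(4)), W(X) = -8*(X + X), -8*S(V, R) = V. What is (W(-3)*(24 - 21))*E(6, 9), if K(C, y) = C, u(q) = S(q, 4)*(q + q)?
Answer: 432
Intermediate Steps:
S(V, R) = -V/8
u(q) = -q²/4 (u(q) = (-q/8)*(q + q) = (-q/8)*(2*q) = -q²/4)
W(X) = -16*X
E(j, d) = -3 + j (E(j, d) = j - 3 = -3 + j)
(W(-3)*(24 - 21))*E(6, 9) = ((-16*(-3))*(24 - 21))*(-3 + 6) = (48*3)*3 = 144*3 = 432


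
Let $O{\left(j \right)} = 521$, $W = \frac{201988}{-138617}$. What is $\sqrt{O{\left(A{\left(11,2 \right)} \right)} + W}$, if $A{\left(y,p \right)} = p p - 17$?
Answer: $\frac{3 \sqrt{1109205055597}}{138617} \approx 22.793$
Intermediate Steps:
$A{\left(y,p \right)} = -17 + p^{2}$ ($A{\left(y,p \right)} = p^{2} - 17 = -17 + p^{2}$)
$W = - \frac{201988}{138617}$ ($W = 201988 \left(- \frac{1}{138617}\right) = - \frac{201988}{138617} \approx -1.4572$)
$\sqrt{O{\left(A{\left(11,2 \right)} \right)} + W} = \sqrt{521 - \frac{201988}{138617}} = \sqrt{\frac{72017469}{138617}} = \frac{3 \sqrt{1109205055597}}{138617}$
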